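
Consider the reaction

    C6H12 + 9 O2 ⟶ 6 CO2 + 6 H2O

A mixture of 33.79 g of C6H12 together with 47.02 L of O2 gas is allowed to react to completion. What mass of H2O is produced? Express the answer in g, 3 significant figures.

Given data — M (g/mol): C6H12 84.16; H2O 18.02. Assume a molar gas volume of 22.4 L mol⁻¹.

25.2 g

n(C6H12) = 33.79 / 84.16 = 0.4015 mol
n(O2) = 47.02 / 22.4 = 2.099 mol
n/ν for C6H12 = 0.4015/1 = 0.4015
n/ν for O2 = 2.099/9 = 0.2332
Smallest n/ν is O2 → limiting reagent.
n(H2O) = (6/9) × 2.099 = 1.399 mol
mass = 1.399 × 18.02 = 25.21 g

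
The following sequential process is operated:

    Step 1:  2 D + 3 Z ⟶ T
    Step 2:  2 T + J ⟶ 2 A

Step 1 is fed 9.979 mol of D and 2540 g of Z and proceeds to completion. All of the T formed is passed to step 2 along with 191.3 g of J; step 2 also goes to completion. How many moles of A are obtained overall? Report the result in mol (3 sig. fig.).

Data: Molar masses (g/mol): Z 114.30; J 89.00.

4.30 mol

Step 1:
n(D) = 9.979 mol
n(Z) = 2540 / 114.30 = 22.22 mol
n/ν → D: 4.990, Z: 7.407; D is limiting.
n(T) produced = (1/2) × 9.979 = 4.990 mol
Step 2:
n(T) available = 4.990 mol
n(J) = 191.3 / 89.00 = 2.149 mol
n/ν → T: 2.495, J: 2.149; J is limiting.
n(A) = (2/1) × 2.149 = 4.298 mol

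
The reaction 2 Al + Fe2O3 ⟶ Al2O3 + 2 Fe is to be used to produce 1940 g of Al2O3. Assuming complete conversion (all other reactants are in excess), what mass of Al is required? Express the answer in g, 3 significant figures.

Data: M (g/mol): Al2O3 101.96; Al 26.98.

1030 g

n(Al2O3) = 1940 / 101.96 = 19.03 mol
n(Al) = (2/1) × 19.03 = 38.06 mol
mass = 38.06 × 26.98 = 1027 g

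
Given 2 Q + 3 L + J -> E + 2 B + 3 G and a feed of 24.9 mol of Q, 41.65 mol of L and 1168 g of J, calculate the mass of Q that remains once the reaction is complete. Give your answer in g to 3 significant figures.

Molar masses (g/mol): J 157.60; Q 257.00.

n(Q) = 24.90 mol
n(L) = 41.65 mol
n(J) = 1168 / 157.60 = 7.411 mol
n/ν for Q = 24.90/2 = 12.45
n/ν for L = 41.65/3 = 13.88
n/ν for J = 7.411/1 = 7.411
Smallest n/ν is J → limiting reagent.
Q consumed = (2/1) × 7.411 = 14.82 mol
Q remaining = 24.90 − 14.82 = 10.08 mol
mass = 10.08 × 257.00 = 2591 g

2590 g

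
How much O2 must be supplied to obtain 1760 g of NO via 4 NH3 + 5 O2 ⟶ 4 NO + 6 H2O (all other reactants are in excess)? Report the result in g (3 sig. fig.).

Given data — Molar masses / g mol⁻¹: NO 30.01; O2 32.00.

2350 g

n(NO) = 1760 / 30.01 = 58.65 mol
n(O2) = (5/4) × 58.65 = 73.31 mol
mass = 73.31 × 32.00 = 2346 g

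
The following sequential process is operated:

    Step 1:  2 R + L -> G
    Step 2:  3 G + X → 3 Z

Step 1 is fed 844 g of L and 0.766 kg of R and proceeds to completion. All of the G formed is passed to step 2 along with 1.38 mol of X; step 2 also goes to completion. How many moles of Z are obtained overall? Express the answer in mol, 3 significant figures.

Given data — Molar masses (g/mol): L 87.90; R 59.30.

Step 1:
n(L) = 844.0 / 87.90 = 9.602 mol
n(R) = 0.7660×1000 / 59.30 = 12.92 mol
n/ν → L: 9.602, R: 6.460; R is limiting.
n(G) produced = (1/2) × 12.92 = 6.460 mol
Step 2:
n(G) available = 6.460 mol
n(X) = 1.380 mol
n/ν → G: 2.153, X: 1.380; X is limiting.
n(Z) = (3/1) × 1.380 = 4.140 mol

4.14 mol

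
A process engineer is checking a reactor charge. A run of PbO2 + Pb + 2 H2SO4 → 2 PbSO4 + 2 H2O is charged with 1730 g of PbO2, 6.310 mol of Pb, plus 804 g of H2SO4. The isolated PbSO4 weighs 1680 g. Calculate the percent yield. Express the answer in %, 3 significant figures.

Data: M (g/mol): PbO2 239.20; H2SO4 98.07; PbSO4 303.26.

n(PbO2) = 1730 / 239.20 = 7.232 mol
n(Pb) = 6.310 mol
n(H2SO4) = 804.0 / 98.07 = 8.198 mol
n/ν → PbO2: 7.232, Pb: 6.310, H2SO4: 4.099; H2SO4 is limiting.
theoretical n(PbSO4) = (2/2) × 8.198 = 8.198 mol → 2486 g
% yield = 1680 / 2486 × 100 = 67.58 %

67.6 %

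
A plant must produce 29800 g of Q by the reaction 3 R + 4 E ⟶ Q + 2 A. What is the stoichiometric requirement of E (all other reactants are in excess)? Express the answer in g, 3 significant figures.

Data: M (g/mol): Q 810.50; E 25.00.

3680 g

n(Q) = 29800 / 810.50 = 36.77 mol
n(E) = (4/1) × 36.77 = 147.1 mol
mass = 147.1 × 25.00 = 3678 g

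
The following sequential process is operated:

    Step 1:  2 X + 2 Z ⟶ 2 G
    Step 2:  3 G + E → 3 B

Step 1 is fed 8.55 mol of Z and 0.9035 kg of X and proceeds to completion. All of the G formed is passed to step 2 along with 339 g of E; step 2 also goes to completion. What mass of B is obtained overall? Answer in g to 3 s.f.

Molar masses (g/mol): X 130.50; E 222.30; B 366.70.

1680 g

Step 1:
n(Z) = 8.550 mol
n(X) = 0.9035×1000 / 130.50 = 6.923 mol
n/ν → Z: 4.275, X: 3.462; X is limiting.
n(G) produced = (2/2) × 6.923 = 6.923 mol
Step 2:
n(G) available = 6.923 mol
n(E) = 339.0 / 222.30 = 1.525 mol
n/ν → G: 2.308, E: 1.525; E is limiting.
n(B) = (3/1) × 1.525 = 4.575 mol
mass = 4.575 × 366.70 = 1678 g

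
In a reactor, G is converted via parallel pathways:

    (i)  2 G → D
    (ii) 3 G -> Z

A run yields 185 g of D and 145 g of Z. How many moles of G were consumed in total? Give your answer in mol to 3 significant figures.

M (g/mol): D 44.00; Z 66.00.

n(D) = 185 / 44.00 = 4.205 mol
n(Z) = 145 / 66.00 = 2.197 mol
n(G) via (i) = (2/1)×4.205 = 8.410 mol
n(G) via (ii) = (3/1)×2.197 = 6.591 mol
total n(G) = 8.410 + 6.591 = 15.00 mol

15.0 mol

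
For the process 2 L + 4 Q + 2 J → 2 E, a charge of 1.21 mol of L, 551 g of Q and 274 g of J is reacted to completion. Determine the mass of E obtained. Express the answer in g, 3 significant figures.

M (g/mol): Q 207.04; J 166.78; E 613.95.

n(L) = 1.210 mol
n(Q) = 551.0 / 207.04 = 2.661 mol
n(J) = 274.0 / 166.78 = 1.643 mol
n/ν for L = 1.210/2 = 0.6050
n/ν for Q = 2.661/4 = 0.6653
n/ν for J = 1.643/2 = 0.8215
Smallest n/ν is L → limiting reagent.
n(E) = (2/2) × 1.210 = 1.210 mol
mass = 1.210 × 613.95 = 742.9 g

743 g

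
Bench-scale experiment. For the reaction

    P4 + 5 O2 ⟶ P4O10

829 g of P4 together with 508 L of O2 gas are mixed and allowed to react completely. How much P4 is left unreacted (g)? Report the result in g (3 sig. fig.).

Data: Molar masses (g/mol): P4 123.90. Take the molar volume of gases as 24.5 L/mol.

315 g

n(P4) = 829.0 / 123.90 = 6.691 mol
n(O2) = 508.0 / 24.5 = 20.73 mol
n/ν for P4 = 6.691/1 = 6.691
n/ν for O2 = 20.73/5 = 4.146
Smallest n/ν is O2 → limiting reagent.
P4 consumed = (1/5) × 20.73 = 4.146 mol
P4 remaining = 6.691 − 4.146 = 2.545 mol
mass = 2.545 × 123.90 = 315.3 g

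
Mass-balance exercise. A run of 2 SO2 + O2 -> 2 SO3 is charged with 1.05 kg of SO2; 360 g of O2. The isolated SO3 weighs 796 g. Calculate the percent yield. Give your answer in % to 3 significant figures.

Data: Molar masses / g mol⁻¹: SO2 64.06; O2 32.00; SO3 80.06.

60.7 %

n(SO2) = 1.050×1000 / 64.06 = 16.39 mol
n(O2) = 360.0 / 32.00 = 11.25 mol
n/ν → SO2: 8.195, O2: 11.25; SO2 is limiting.
theoretical n(SO3) = (2/2) × 16.39 = 16.39 mol → 1312 g
% yield = 796 / 1312 × 100 = 60.67 %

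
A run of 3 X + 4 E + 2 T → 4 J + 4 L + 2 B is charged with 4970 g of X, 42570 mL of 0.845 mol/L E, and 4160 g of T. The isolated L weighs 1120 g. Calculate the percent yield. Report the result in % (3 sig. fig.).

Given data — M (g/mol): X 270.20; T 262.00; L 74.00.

n(X) = 4970 / 270.20 = 18.39 mol
n(E) = 0.845 × 42570/1000 = 35.97 mol
n(T) = 4160 / 262.00 = 15.88 mol
n/ν for X = 18.39/3 = 6.130
n/ν for E = 35.97/4 = 8.993
n/ν for T = 15.88/2 = 7.940
Smallest n/ν is X → limiting reagent.
theoretical n(L) = (4/3) × 18.39 = 24.52 mol → 1814 g
% yield = 1120 / 1814 × 100 = 61.74 %

61.7 %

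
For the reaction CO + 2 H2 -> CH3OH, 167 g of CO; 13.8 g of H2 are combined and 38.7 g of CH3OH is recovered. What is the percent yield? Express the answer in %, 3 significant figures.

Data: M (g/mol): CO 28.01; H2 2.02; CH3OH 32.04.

35.4 %

n(CO) = 167.0 / 28.01 = 5.962 mol
n(H2) = 13.80 / 2.02 = 6.832 mol
n/ν for CO = 5.962/1 = 5.962
n/ν for H2 = 6.832/2 = 3.416
Smallest n/ν is H2 → limiting reagent.
theoretical n(CH3OH) = (1/2) × 6.832 = 3.416 mol → 109.4 g
% yield = 38.7 / 109.4 × 100 = 35.37 %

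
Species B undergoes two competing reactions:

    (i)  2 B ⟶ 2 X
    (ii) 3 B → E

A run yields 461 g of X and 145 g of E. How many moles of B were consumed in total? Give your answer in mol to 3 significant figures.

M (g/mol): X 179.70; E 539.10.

3.37 mol

n(X) = 461 / 179.70 = 2.565 mol
n(E) = 145 / 539.10 = 0.2690 mol
n(B) via (i) = (2/2)×2.565 = 2.565 mol
n(B) via (ii) = (3/1)×0.2690 = 0.8070 mol
total n(B) = 2.565 + 0.8070 = 3.372 mol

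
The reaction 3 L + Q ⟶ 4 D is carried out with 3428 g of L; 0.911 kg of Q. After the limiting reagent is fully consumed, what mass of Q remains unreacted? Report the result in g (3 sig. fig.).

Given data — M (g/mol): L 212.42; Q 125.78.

n(L) = 3428 / 212.42 = 16.14 mol
n(Q) = 0.9110×1000 / 125.78 = 7.243 mol
n/ν for L = 16.14/3 = 5.380
n/ν for Q = 7.243/1 = 7.243
Smallest n/ν is L → limiting reagent.
Q consumed = (1/3) × 16.14 = 5.380 mol
Q remaining = 7.243 − 5.380 = 1.863 mol
mass = 1.863 × 125.78 = 234.3 g

234 g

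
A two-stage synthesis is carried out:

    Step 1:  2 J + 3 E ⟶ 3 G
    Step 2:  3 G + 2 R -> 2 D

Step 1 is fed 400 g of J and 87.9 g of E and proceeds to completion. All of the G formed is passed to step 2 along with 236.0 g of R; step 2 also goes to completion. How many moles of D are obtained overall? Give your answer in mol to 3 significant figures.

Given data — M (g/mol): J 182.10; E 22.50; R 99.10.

2.20 mol

Step 1:
n(J) = 400.0 / 182.10 = 2.197 mol
n(E) = 87.90 / 22.50 = 3.907 mol
n/ν for J = 2.197/2 = 1.099
n/ν for E = 3.907/3 = 1.302
Smallest n/ν is J → limiting reagent.
n(G) produced = (3/2) × 2.197 = 3.296 mol
Step 2:
n(G) available = 3.296 mol
n(R) = 236.0 / 99.10 = 2.381 mol
n/ν for G = 3.296/3 = 1.099
n/ν for R = 2.381/2 = 1.191
Smallest n/ν is G → limiting reagent.
n(D) = (2/3) × 3.296 = 2.197 mol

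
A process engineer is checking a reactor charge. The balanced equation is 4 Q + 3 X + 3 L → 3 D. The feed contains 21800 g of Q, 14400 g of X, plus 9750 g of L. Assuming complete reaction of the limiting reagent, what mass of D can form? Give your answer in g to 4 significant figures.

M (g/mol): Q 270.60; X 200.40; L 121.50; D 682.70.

41250 g

n(Q) = 21800 / 270.60 = 80.56 mol
n(X) = 14400 / 200.40 = 71.86 mol
n(L) = 9750 / 121.50 = 80.25 mol
n/ν → Q: 20.14, X: 23.95, L: 26.75; Q is limiting.
n(D) = (3/4) × 80.56 = 60.42 mol
mass = 60.42 × 682.70 = 41250 g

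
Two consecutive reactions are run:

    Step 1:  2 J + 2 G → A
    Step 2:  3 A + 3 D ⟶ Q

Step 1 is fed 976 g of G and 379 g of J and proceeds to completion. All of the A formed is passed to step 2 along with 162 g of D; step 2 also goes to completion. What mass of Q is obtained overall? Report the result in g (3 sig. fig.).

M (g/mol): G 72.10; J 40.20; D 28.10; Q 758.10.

Step 1:
n(G) = 976.0 / 72.10 = 13.54 mol
n(J) = 379.0 / 40.20 = 9.428 mol
n/ν → G: 6.770, J: 4.714; J is limiting.
n(A) produced = (1/2) × 9.428 = 4.714 mol
Step 2:
n(A) available = 4.714 mol
n(D) = 162.0 / 28.10 = 5.765 mol
n/ν → A: 1.571, D: 1.922; A is limiting.
n(Q) = (1/3) × 4.714 = 1.571 mol
mass = 1.571 × 758.10 = 1191 g

1190 g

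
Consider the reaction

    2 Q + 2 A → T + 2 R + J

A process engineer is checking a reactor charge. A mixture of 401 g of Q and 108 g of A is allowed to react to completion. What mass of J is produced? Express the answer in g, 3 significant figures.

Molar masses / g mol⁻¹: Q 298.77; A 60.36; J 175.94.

n(Q) = 401.0 / 298.77 = 1.342 mol
n(A) = 108.0 / 60.36 = 1.789 mol
n/ν for Q = 1.342/2 = 0.6710
n/ν for A = 1.789/2 = 0.8945
Smallest n/ν is Q → limiting reagent.
n(J) = (1/2) × 1.342 = 0.6710 mol
mass = 0.6710 × 175.94 = 118.1 g

118 g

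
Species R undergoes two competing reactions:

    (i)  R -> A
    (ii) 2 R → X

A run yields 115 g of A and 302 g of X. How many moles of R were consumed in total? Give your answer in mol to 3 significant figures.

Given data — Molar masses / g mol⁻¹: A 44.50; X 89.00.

n(A) = 115 / 44.50 = 2.584 mol
n(X) = 302 / 89.00 = 3.393 mol
n(R) via (i) = (1/1)×2.584 = 2.584 mol
n(R) via (ii) = (2/1)×3.393 = 6.786 mol
total n(R) = 2.584 + 6.786 = 9.370 mol

9.37 mol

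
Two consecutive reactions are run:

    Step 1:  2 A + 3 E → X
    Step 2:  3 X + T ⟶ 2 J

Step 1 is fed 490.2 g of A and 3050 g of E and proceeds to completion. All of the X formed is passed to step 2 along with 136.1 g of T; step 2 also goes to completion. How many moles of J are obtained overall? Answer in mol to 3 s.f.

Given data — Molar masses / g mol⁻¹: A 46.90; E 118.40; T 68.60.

3.48 mol

Step 1:
n(A) = 490.2 / 46.90 = 10.45 mol
n(E) = 3050 / 118.40 = 25.76 mol
n/ν for A = 10.45/2 = 5.225
n/ν for E = 25.76/3 = 8.587
Smallest n/ν is A → limiting reagent.
n(X) produced = (1/2) × 10.45 = 5.225 mol
Step 2:
n(X) available = 5.225 mol
n(T) = 136.1 / 68.60 = 1.984 mol
n/ν for X = 5.225/3 = 1.742
n/ν for T = 1.984/1 = 1.984
Smallest n/ν is X → limiting reagent.
n(J) = (2/3) × 5.225 = 3.483 mol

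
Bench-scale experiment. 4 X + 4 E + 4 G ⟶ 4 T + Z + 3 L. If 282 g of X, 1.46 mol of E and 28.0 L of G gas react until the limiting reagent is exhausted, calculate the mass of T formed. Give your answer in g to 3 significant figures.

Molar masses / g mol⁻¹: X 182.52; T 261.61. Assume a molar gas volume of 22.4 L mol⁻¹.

327 g

n(X) = 282.0 / 182.52 = 1.545 mol
n(E) = 1.460 mol
n(G) = 28.00 / 22.4 = 1.250 mol
n/ν for X = 1.545/4 = 0.3863
n/ν for E = 1.460/4 = 0.3650
n/ν for G = 1.250/4 = 0.3125
Smallest n/ν is G → limiting reagent.
n(T) = (4/4) × 1.250 = 1.250 mol
mass = 1.250 × 261.61 = 327.0 g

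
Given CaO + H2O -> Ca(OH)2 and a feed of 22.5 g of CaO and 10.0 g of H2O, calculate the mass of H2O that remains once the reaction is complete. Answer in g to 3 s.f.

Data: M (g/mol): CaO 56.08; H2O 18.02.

n(CaO) = 22.50 / 56.08 = 0.4012 mol
n(H2O) = 10.00 / 18.02 = 0.5549 mol
n/ν for CaO = 0.4012/1 = 0.4012
n/ν for H2O = 0.5549/1 = 0.5549
Smallest n/ν is CaO → limiting reagent.
H2O consumed = (1/1) × 0.4012 = 0.4012 mol
H2O remaining = 0.5549 − 0.4012 = 0.1537 mol
mass = 0.1537 × 18.02 = 2.770 g

2.77 g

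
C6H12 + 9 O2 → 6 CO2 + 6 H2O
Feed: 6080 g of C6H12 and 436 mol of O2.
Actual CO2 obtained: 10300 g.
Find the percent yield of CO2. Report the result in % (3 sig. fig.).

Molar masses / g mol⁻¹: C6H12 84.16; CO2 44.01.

80.5 %

n(C6H12) = 6080 / 84.16 = 72.24 mol
n(O2) = 436.0 mol
n/ν → C6H12: 72.24, O2: 48.44; O2 is limiting.
theoretical n(CO2) = (6/9) × 436.0 = 290.7 mol → 12790 g
% yield = 10300 / 12790 × 100 = 80.53 %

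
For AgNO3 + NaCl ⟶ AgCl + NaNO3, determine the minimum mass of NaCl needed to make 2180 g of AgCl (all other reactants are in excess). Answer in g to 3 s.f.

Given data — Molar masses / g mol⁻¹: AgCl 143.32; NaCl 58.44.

n(AgCl) = 2180 / 143.32 = 15.21 mol
n(NaCl) = (1/1) × 15.21 = 15.21 mol
mass = 15.21 × 58.44 = 888.9 g

889 g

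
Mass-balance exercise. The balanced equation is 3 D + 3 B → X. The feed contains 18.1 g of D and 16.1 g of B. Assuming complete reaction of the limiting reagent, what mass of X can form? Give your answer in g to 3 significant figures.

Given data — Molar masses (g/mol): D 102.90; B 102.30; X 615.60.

n(D) = 18.10 / 102.90 = 0.1759 mol
n(B) = 16.10 / 102.30 = 0.1574 mol
n/ν → D: 0.05863, B: 0.05247; B is limiting.
n(X) = (1/3) × 0.1574 = 0.05247 mol
mass = 0.05247 × 615.60 = 32.30 g

32.3 g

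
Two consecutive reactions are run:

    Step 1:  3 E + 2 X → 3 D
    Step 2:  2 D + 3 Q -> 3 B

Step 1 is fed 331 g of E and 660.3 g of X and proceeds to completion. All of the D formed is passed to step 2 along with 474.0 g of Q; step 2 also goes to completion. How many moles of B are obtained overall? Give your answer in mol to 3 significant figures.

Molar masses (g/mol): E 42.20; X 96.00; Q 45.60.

Step 1:
n(E) = 331.0 / 42.20 = 7.844 mol
n(X) = 660.3 / 96.00 = 6.878 mol
n/ν for E = 7.844/3 = 2.615
n/ν for X = 6.878/2 = 3.439
Smallest n/ν is E → limiting reagent.
n(D) produced = (3/3) × 7.844 = 7.844 mol
Step 2:
n(D) available = 7.844 mol
n(Q) = 474.0 / 45.60 = 10.39 mol
n/ν for D = 7.844/2 = 3.922
n/ν for Q = 10.39/3 = 3.463
Smallest n/ν is Q → limiting reagent.
n(B) = (3/3) × 10.39 = 10.39 mol

10.4 mol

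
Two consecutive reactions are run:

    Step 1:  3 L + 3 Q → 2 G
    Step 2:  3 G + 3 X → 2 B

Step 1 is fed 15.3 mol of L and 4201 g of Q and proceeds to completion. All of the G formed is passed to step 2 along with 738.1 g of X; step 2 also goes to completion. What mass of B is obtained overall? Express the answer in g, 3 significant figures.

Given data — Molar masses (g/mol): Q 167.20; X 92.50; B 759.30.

Step 1:
n(L) = 15.30 mol
n(Q) = 4201 / 167.20 = 25.13 mol
n/ν for L = 15.30/3 = 5.100
n/ν for Q = 25.13/3 = 8.377
Smallest n/ν is L → limiting reagent.
n(G) produced = (2/3) × 15.30 = 10.20 mol
Step 2:
n(G) available = 10.20 mol
n(X) = 738.1 / 92.50 = 7.979 mol
n/ν for G = 10.20/3 = 3.400
n/ν for X = 7.979/3 = 2.660
Smallest n/ν is X → limiting reagent.
n(B) = (2/3) × 7.979 = 5.319 mol
mass = 5.319 × 759.30 = 4039 g

4040 g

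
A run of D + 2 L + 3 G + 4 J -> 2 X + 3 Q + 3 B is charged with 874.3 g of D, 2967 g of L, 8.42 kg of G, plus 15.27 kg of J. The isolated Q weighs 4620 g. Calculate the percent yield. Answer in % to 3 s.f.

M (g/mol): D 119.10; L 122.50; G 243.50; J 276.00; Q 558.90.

37.5 %

n(D) = 874.3 / 119.10 = 7.341 mol
n(L) = 2967 / 122.50 = 24.22 mol
n(G) = 8.420×1000 / 243.50 = 34.58 mol
n(J) = 15.27×1000 / 276.00 = 55.33 mol
n/ν → D: 7.341, L: 12.11, G: 11.53, J: 13.83; D is limiting.
theoretical n(Q) = (3/1) × 7.341 = 22.02 mol → 12310 g
% yield = 4620 / 12310 × 100 = 37.53 %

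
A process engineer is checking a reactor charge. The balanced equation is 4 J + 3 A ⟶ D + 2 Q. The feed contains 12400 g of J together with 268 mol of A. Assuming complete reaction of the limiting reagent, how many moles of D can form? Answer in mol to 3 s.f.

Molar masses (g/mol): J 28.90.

89.3 mol

n(J) = 12400 / 28.90 = 429.1 mol
n(A) = 268.0 mol
n/ν for J = 429.1/4 = 107.3
n/ν for A = 268.0/3 = 89.33
Smallest n/ν is A → limiting reagent.
n(D) = (1/3) × 268.0 = 89.33 mol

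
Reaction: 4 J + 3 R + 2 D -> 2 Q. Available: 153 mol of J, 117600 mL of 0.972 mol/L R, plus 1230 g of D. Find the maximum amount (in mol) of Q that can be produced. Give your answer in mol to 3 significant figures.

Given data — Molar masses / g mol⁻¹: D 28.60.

43.0 mol

n(J) = 153.0 mol
n(R) = 0.972 × 117600/1000 = 114.3 mol
n(D) = 1230 / 28.60 = 43.01 mol
n/ν for J = 153.0/4 = 38.25
n/ν for R = 114.3/3 = 38.10
n/ν for D = 43.01/2 = 21.51
Smallest n/ν is D → limiting reagent.
n(Q) = (2/2) × 43.01 = 43.01 mol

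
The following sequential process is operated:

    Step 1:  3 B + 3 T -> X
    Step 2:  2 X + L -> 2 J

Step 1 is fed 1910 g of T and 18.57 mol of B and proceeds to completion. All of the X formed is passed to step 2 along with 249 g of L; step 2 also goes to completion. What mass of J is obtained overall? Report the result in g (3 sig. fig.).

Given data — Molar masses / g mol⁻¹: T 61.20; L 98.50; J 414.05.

2090 g

Step 1:
n(T) = 1910 / 61.20 = 31.21 mol
n(B) = 18.57 mol
n/ν → T: 10.40, B: 6.190; B is limiting.
n(X) produced = (1/3) × 18.57 = 6.190 mol
Step 2:
n(X) available = 6.190 mol
n(L) = 249.0 / 98.50 = 2.528 mol
n/ν → X: 3.095, L: 2.528; L is limiting.
n(J) = (2/1) × 2.528 = 5.056 mol
mass = 5.056 × 414.05 = 2093 g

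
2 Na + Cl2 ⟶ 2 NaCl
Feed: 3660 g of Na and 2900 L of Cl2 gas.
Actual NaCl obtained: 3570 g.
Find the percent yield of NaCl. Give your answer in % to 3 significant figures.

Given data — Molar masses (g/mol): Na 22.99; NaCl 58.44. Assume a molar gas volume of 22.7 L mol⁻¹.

n(Na) = 3660 / 22.99 = 159.2 mol
n(Cl2) = 2900 / 22.7 = 127.8 mol
n/ν for Na = 159.2/2 = 79.60
n/ν for Cl2 = 127.8/1 = 127.8
Smallest n/ν is Na → limiting reagent.
theoretical n(NaCl) = (2/2) × 159.2 = 159.2 mol → 9304 g
% yield = 3570 / 9304 × 100 = 38.37 %

38.4 %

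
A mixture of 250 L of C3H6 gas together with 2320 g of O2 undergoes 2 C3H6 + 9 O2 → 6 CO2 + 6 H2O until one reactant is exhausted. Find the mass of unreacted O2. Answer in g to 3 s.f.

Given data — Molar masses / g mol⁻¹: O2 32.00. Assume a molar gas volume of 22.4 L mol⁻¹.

713 g

n(C3H6) = 250.0 / 22.4 = 11.16 mol
n(O2) = 2320 / 32.00 = 72.50 mol
n/ν → C3H6: 5.580, O2: 8.056; C3H6 is limiting.
O2 consumed = (9/2) × 11.16 = 50.22 mol
O2 remaining = 72.50 − 50.22 = 22.28 mol
mass = 22.28 × 32.00 = 713.0 g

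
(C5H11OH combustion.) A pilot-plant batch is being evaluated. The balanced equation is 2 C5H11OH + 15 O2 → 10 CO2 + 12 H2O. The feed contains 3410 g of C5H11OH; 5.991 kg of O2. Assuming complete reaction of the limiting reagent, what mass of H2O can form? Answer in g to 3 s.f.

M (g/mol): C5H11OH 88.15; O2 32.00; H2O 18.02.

2700 g

n(C5H11OH) = 3410 / 88.15 = 38.68 mol
n(O2) = 5.991×1000 / 32.00 = 187.2 mol
n/ν → C5H11OH: 19.34, O2: 12.48; O2 is limiting.
n(H2O) = (12/15) × 187.2 = 149.8 mol
mass = 149.8 × 18.02 = 2699 g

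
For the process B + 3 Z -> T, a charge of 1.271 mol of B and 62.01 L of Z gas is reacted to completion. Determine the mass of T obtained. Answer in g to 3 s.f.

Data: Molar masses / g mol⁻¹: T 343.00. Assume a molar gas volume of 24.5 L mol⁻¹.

n(B) = 1.271 mol
n(Z) = 62.01 / 24.5 = 2.531 mol
n/ν → B: 1.271, Z: 0.8437; Z is limiting.
n(T) = (1/3) × 2.531 = 0.8437 mol
mass = 0.8437 × 343.00 = 289.4 g

289 g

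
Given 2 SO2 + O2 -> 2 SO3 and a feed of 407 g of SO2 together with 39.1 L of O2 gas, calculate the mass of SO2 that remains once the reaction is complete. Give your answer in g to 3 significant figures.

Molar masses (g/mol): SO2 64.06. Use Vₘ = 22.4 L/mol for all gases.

n(SO2) = 407.0 / 64.06 = 6.353 mol
n(O2) = 39.10 / 22.4 = 1.746 mol
n/ν for SO2 = 6.353/2 = 3.177
n/ν for O2 = 1.746/1 = 1.746
Smallest n/ν is O2 → limiting reagent.
SO2 consumed = (2/1) × 1.746 = 3.492 mol
SO2 remaining = 6.353 − 3.492 = 2.861 mol
mass = 2.861 × 64.06 = 183.3 g

183 g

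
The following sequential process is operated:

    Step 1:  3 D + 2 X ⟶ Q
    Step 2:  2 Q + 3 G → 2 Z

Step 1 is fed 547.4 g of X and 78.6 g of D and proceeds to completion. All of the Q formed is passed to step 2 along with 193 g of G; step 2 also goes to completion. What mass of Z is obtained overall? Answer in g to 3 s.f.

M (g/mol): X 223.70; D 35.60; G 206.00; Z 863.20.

Step 1:
n(X) = 547.4 / 223.70 = 2.447 mol
n(D) = 78.60 / 35.60 = 2.208 mol
n/ν → X: 1.224, D: 0.7360; D is limiting.
n(Q) produced = (1/3) × 2.208 = 0.7360 mol
Step 2:
n(Q) available = 0.7360 mol
n(G) = 193.0 / 206.00 = 0.9369 mol
n/ν → Q: 0.3680, G: 0.3123; G is limiting.
n(Z) = (2/3) × 0.9369 = 0.6246 mol
mass = 0.6246 × 863.20 = 539.2 g

539 g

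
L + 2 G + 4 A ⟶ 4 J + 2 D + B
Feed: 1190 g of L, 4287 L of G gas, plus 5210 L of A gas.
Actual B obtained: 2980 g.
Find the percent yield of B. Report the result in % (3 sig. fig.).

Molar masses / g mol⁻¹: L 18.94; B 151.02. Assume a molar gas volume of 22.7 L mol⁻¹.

34.4 %

n(L) = 1190 / 18.94 = 62.83 mol
n(G) = 4287 / 22.7 = 188.9 mol
n(A) = 5210 / 22.7 = 229.5 mol
n/ν → L: 62.83, G: 94.45, A: 57.38; A is limiting.
theoretical n(B) = (1/4) × 229.5 = 57.38 mol → 8666 g
% yield = 2980 / 8666 × 100 = 34.39 %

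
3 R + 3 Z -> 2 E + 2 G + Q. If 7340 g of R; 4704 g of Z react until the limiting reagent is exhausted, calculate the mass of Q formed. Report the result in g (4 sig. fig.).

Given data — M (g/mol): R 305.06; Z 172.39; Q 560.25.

n(R) = 7340 / 305.06 = 24.06 mol
n(Z) = 4704 / 172.39 = 27.29 mol
n/ν → R: 8.020, Z: 9.097; R is limiting.
n(Q) = (1/3) × 24.06 = 8.020 mol
mass = 8.020 × 560.25 = 4493 g

4493 g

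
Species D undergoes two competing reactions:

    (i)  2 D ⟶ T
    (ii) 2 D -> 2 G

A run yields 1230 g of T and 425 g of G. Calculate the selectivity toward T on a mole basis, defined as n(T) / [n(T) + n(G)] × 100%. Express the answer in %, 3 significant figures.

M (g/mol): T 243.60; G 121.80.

n(T) = 1230 / 243.60 = 5.049 mol
n(G) = 425 / 121.80 = 3.489 mol
selectivity = 5.049/(5.049+3.489) × 100 = 59.14 %

59.1 %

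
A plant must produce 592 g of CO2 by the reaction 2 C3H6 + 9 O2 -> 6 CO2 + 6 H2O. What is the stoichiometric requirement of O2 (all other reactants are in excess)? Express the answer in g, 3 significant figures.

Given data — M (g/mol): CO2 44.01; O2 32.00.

646 g

n(CO2) = 592 / 44.01 = 13.45 mol
n(O2) = (9/6) × 13.45 = 20.18 mol
mass = 20.18 × 32.00 = 645.8 g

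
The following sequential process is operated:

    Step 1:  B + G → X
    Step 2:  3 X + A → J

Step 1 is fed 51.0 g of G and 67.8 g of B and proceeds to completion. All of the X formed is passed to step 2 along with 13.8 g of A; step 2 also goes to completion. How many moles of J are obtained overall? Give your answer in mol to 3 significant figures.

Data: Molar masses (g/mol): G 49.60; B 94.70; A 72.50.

Step 1:
n(G) = 51.00 / 49.60 = 1.028 mol
n(B) = 67.80 / 94.70 = 0.7159 mol
n/ν for G = 1.028/1 = 1.028
n/ν for B = 0.7159/1 = 0.7159
Smallest n/ν is B → limiting reagent.
n(X) produced = (1/1) × 0.7159 = 0.7159 mol
Step 2:
n(X) available = 0.7159 mol
n(A) = 13.80 / 72.50 = 0.1903 mol
n/ν for X = 0.7159/3 = 0.2386
n/ν for A = 0.1903/1 = 0.1903
Smallest n/ν is A → limiting reagent.
n(J) = (1/1) × 0.1903 = 0.1903 mol

0.190 mol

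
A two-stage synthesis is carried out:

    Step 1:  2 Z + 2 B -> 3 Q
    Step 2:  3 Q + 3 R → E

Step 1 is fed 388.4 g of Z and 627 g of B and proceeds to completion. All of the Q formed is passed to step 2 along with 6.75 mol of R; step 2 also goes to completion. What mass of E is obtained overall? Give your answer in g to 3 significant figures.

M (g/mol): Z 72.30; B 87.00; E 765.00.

Step 1:
n(Z) = 388.4 / 72.30 = 5.372 mol
n(B) = 627.0 / 87.00 = 7.207 mol
n/ν → Z: 2.686, B: 3.604; Z is limiting.
n(Q) produced = (3/2) × 5.372 = 8.058 mol
Step 2:
n(Q) available = 8.058 mol
n(R) = 6.750 mol
n/ν → Q: 2.686, R: 2.250; R is limiting.
n(E) = (1/3) × 6.750 = 2.250 mol
mass = 2.250 × 765.00 = 1721 g

1720 g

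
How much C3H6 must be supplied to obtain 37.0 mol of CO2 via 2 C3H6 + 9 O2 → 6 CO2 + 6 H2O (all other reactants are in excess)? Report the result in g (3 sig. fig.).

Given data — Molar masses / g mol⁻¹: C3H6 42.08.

n(CO2) = 37.00 mol
n(C3H6) = (2/6) × 37.00 = 12.33 mol
mass = 12.33 × 42.08 = 518.8 g

519 g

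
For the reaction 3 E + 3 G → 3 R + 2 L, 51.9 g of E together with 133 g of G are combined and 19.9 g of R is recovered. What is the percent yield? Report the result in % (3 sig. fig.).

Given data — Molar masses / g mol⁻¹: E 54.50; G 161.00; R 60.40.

39.9 %

n(E) = 51.90 / 54.50 = 0.9523 mol
n(G) = 133.0 / 161.00 = 0.8261 mol
n/ν → E: 0.3174, G: 0.2754; G is limiting.
theoretical n(R) = (3/3) × 0.8261 = 0.8261 mol → 49.90 g
% yield = 19.9 / 49.90 × 100 = 39.88 %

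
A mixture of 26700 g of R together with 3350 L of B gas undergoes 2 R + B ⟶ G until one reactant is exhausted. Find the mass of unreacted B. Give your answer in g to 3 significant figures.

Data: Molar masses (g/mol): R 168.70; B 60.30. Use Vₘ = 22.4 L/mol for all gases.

n(R) = 26700 / 168.70 = 158.3 mol
n(B) = 3350 / 22.4 = 149.6 mol
n/ν → R: 79.15, B: 149.6; R is limiting.
B consumed = (1/2) × 158.3 = 79.15 mol
B remaining = 149.6 − 79.15 = 70.45 mol
mass = 70.45 × 60.30 = 4248 g

4250 g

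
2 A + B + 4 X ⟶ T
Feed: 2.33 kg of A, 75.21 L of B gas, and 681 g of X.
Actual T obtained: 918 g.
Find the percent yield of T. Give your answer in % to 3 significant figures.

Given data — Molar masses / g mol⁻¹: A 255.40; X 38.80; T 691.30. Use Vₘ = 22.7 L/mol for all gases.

n(A) = 2.330×1000 / 255.40 = 9.123 mol
n(B) = 75.21 / 22.7 = 3.313 mol
n(X) = 681.0 / 38.80 = 17.55 mol
n/ν → A: 4.562, B: 3.313, X: 4.388; B is limiting.
theoretical n(T) = (1/1) × 3.313 = 3.313 mol → 2290 g
% yield = 918 / 2290 × 100 = 40.09 %

40.1 %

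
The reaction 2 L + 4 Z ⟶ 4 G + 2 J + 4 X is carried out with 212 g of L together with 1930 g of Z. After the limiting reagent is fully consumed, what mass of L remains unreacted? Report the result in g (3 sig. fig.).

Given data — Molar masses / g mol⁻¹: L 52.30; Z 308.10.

n(L) = 212.0 / 52.30 = 4.054 mol
n(Z) = 1930 / 308.10 = 6.264 mol
n/ν for L = 4.054/2 = 2.027
n/ν for Z = 6.264/4 = 1.566
Smallest n/ν is Z → limiting reagent.
L consumed = (2/4) × 6.264 = 3.132 mol
L remaining = 4.054 − 3.132 = 0.9220 mol
mass = 0.9220 × 52.30 = 48.22 g

48.2 g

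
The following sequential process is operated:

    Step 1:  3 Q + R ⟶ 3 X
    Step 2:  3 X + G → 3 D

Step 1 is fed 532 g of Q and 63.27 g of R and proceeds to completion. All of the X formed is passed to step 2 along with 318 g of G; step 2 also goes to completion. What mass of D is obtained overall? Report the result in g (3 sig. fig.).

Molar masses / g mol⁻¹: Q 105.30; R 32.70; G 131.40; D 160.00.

Step 1:
n(Q) = 532.0 / 105.30 = 5.052 mol
n(R) = 63.27 / 32.70 = 1.935 mol
n/ν for Q = 5.052/3 = 1.684
n/ν for R = 1.935/1 = 1.935
Smallest n/ν is Q → limiting reagent.
n(X) produced = (3/3) × 5.052 = 5.052 mol
Step 2:
n(X) available = 5.052 mol
n(G) = 318.0 / 131.40 = 2.420 mol
n/ν for X = 5.052/3 = 1.684
n/ν for G = 2.420/1 = 2.420
Smallest n/ν is X → limiting reagent.
n(D) = (3/3) × 5.052 = 5.052 mol
mass = 5.052 × 160.00 = 808.3 g

808 g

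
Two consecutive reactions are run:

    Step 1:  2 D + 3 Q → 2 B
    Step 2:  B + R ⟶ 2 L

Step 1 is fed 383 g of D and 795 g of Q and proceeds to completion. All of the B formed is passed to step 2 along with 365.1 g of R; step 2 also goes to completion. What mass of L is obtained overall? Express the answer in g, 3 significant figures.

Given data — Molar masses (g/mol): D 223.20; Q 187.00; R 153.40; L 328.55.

Step 1:
n(D) = 383.0 / 223.20 = 1.716 mol
n(Q) = 795.0 / 187.00 = 4.251 mol
n/ν → D: 0.8580, Q: 1.417; D is limiting.
n(B) produced = (2/2) × 1.716 = 1.716 mol
Step 2:
n(B) available = 1.716 mol
n(R) = 365.1 / 153.40 = 2.380 mol
n/ν → B: 1.716, R: 2.380; B is limiting.
n(L) = (2/1) × 1.716 = 3.432 mol
mass = 3.432 × 328.55 = 1128 g

1130 g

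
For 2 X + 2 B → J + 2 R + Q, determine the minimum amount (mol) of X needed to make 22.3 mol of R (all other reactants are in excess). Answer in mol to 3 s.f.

22.3 mol

n(R) = 22.30 mol
n(X) = (2/2) × 22.30 = 22.30 mol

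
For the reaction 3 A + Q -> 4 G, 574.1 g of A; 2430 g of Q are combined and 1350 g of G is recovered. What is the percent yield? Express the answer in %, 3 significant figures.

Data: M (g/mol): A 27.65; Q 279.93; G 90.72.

53.8 %

n(A) = 574.1 / 27.65 = 20.76 mol
n(Q) = 2430 / 279.93 = 8.681 mol
n/ν for A = 20.76/3 = 6.920
n/ν for Q = 8.681/1 = 8.681
Smallest n/ν is A → limiting reagent.
theoretical n(G) = (4/3) × 20.76 = 27.68 mol → 2511 g
% yield = 1350 / 2511 × 100 = 53.76 %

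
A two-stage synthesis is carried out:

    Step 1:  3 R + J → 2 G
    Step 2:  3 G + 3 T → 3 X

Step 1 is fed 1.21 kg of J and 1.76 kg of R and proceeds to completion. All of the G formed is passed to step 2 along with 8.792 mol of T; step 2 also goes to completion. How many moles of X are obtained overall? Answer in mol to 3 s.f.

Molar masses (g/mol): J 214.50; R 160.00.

Step 1:
n(J) = 1.210×1000 / 214.50 = 5.641 mol
n(R) = 1.760×1000 / 160.00 = 11.00 mol
n/ν for J = 5.641/1 = 5.641
n/ν for R = 11.00/3 = 3.667
Smallest n/ν is R → limiting reagent.
n(G) produced = (2/3) × 11.00 = 7.333 mol
Step 2:
n(G) available = 7.333 mol
n(T) = 8.792 mol
n/ν for G = 7.333/3 = 2.444
n/ν for T = 8.792/3 = 2.931
Smallest n/ν is G → limiting reagent.
n(X) = (3/3) × 7.333 = 7.333 mol

7.33 mol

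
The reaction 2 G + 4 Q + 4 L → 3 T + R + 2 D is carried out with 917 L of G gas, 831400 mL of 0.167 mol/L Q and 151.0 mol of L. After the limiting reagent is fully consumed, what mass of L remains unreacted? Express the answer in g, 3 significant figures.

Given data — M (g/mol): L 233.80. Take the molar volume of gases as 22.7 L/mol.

16400 g

n(G) = 917.0 / 22.7 = 40.40 mol
n(Q) = 0.167 × 831400/1000 = 138.8 mol
n(L) = 151.0 mol
n/ν for G = 40.40/2 = 20.20
n/ν for Q = 138.8/4 = 34.70
n/ν for L = 151.0/4 = 37.75
Smallest n/ν is G → limiting reagent.
L consumed = (4/2) × 40.40 = 80.80 mol
L remaining = 151.0 − 80.80 = 70.20 mol
mass = 70.20 × 233.80 = 16410 g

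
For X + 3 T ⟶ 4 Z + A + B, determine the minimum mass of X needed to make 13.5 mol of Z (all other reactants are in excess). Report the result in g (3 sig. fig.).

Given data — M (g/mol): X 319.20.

n(Z) = 13.50 mol
n(X) = (1/4) × 13.50 = 3.375 mol
mass = 3.375 × 319.20 = 1077 g

1080 g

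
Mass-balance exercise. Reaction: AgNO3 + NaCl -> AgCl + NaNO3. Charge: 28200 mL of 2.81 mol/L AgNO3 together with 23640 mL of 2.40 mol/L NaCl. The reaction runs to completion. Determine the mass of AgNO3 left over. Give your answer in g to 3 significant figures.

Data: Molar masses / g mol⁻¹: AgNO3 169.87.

n(AgNO3) = 2.81 × 28200/1000 = 79.24 mol
n(NaCl) = 2.40 × 23640/1000 = 56.74 mol
n/ν for AgNO3 = 79.24/1 = 79.24
n/ν for NaCl = 56.74/1 = 56.74
Smallest n/ν is NaCl → limiting reagent.
AgNO3 consumed = (1/1) × 56.74 = 56.74 mol
AgNO3 remaining = 79.24 − 56.74 = 22.50 mol
mass = 22.50 × 169.87 = 3822 g

3820 g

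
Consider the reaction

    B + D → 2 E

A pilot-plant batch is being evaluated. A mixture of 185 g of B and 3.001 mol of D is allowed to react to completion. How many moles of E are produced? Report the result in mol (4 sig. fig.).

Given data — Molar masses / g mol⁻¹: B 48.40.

6.002 mol

n(B) = 185.0 / 48.40 = 3.822 mol
n(D) = 3.001 mol
n/ν for B = 3.822/1 = 3.822
n/ν for D = 3.001/1 = 3.001
Smallest n/ν is D → limiting reagent.
n(E) = (2/1) × 3.001 = 6.002 mol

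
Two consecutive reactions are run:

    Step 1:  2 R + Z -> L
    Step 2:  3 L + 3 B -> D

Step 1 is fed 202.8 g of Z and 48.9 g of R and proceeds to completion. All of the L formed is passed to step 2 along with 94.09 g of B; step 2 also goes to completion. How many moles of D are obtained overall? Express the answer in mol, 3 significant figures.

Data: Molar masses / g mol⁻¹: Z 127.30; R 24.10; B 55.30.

Step 1:
n(Z) = 202.8 / 127.30 = 1.593 mol
n(R) = 48.90 / 24.10 = 2.029 mol
n/ν → Z: 1.593, R: 1.015; R is limiting.
n(L) produced = (1/2) × 2.029 = 1.015 mol
Step 2:
n(L) available = 1.015 mol
n(B) = 94.09 / 55.30 = 1.701 mol
n/ν → L: 0.3383, B: 0.5670; L is limiting.
n(D) = (1/3) × 1.015 = 0.3383 mol

0.338 mol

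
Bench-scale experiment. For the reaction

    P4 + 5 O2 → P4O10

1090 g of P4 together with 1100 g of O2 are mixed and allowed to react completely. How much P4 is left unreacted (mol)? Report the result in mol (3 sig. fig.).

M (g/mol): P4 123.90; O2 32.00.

n(P4) = 1090 / 123.90 = 8.797 mol
n(O2) = 1100 / 32.00 = 34.38 mol
n/ν for P4 = 8.797/1 = 8.797
n/ν for O2 = 34.38/5 = 6.876
Smallest n/ν is O2 → limiting reagent.
P4 consumed = (1/5) × 34.38 = 6.876 mol
P4 remaining = 8.797 − 6.876 = 1.921 mol

1.92 mol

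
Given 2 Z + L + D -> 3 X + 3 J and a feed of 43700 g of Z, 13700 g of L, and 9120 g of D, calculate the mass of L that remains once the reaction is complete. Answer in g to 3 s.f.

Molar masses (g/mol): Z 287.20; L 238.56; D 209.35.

n(Z) = 43700 / 287.20 = 152.2 mol
n(L) = 13700 / 238.56 = 57.43 mol
n(D) = 9120 / 209.35 = 43.56 mol
n/ν → Z: 76.10, L: 57.43, D: 43.56; D is limiting.
L consumed = (1/1) × 43.56 = 43.56 mol
L remaining = 57.43 − 43.56 = 13.87 mol
mass = 13.87 × 238.56 = 3309 g

3310 g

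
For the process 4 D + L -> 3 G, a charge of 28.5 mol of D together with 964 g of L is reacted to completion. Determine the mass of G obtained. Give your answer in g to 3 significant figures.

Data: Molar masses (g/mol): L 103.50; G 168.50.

3600 g

n(D) = 28.50 mol
n(L) = 964.0 / 103.50 = 9.314 mol
n/ν → D: 7.125, L: 9.314; D is limiting.
n(G) = (3/4) × 28.50 = 21.38 mol
mass = 21.38 × 168.50 = 3603 g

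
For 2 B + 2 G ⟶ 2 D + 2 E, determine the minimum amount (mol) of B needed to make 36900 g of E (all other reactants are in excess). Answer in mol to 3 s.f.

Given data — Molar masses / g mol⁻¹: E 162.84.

n(E) = 36900 / 162.84 = 226.6 mol
n(B) = (2/2) × 226.6 = 226.6 mol

227 mol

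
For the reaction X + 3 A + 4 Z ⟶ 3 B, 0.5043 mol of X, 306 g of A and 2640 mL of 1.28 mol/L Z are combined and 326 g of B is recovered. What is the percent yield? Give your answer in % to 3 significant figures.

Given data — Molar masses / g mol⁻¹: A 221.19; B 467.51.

n(X) = 0.5043 mol
n(A) = 306.0 / 221.19 = 1.383 mol
n(Z) = 1.28 × 2640/1000 = 3.379 mol
n/ν for X = 0.5043/1 = 0.5043
n/ν for A = 1.383/3 = 0.4610
n/ν for Z = 3.379/4 = 0.8448
Smallest n/ν is A → limiting reagent.
theoretical n(B) = (3/3) × 1.383 = 1.383 mol → 646.6 g
% yield = 326 / 646.6 × 100 = 50.42 %

50.4 %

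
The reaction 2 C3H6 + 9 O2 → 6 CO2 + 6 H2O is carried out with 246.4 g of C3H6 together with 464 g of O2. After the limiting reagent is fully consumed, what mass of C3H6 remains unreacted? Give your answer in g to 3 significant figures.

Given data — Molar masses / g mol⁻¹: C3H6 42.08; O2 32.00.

111 g

n(C3H6) = 246.4 / 42.08 = 5.856 mol
n(O2) = 464.0 / 32.00 = 14.50 mol
n/ν for C3H6 = 5.856/2 = 2.928
n/ν for O2 = 14.50/9 = 1.611
Smallest n/ν is O2 → limiting reagent.
C3H6 consumed = (2/9) × 14.50 = 3.222 mol
C3H6 remaining = 5.856 − 3.222 = 2.634 mol
mass = 2.634 × 42.08 = 110.8 g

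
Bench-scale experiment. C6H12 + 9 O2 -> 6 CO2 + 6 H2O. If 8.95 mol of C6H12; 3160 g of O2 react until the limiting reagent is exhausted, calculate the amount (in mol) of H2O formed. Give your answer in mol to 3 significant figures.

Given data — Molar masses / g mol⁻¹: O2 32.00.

53.7 mol

n(C6H12) = 8.950 mol
n(O2) = 3160 / 32.00 = 98.75 mol
n/ν for C6H12 = 8.950/1 = 8.950
n/ν for O2 = 98.75/9 = 10.97
Smallest n/ν is C6H12 → limiting reagent.
n(H2O) = (6/1) × 8.950 = 53.70 mol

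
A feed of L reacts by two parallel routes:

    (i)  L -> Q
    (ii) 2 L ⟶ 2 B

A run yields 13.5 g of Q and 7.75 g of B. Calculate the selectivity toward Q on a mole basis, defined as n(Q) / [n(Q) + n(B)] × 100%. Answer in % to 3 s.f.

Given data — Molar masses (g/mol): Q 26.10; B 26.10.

63.5 %

n(Q) = 13.5 / 26.10 = 0.5172 mol
n(B) = 7.75 / 26.10 = 0.2969 mol
selectivity = 0.5172/(0.5172+0.2969) × 100 = 63.53 %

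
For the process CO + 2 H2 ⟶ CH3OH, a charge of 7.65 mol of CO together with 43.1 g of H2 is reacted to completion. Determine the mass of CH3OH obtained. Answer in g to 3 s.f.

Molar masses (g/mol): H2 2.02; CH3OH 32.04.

n(CO) = 7.650 mol
n(H2) = 43.10 / 2.02 = 21.34 mol
n/ν → CO: 7.650, H2: 10.67; CO is limiting.
n(CH3OH) = (1/1) × 7.650 = 7.650 mol
mass = 7.650 × 32.04 = 245.1 g

245 g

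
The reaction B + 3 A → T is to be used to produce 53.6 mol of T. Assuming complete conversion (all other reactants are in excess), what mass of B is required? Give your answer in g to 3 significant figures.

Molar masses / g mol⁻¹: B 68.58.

n(T) = 53.60 mol
n(B) = (1/1) × 53.60 = 53.60 mol
mass = 53.60 × 68.58 = 3676 g

3680 g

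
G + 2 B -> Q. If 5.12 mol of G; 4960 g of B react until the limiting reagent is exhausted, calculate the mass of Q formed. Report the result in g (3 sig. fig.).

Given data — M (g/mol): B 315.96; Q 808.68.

4140 g

n(G) = 5.120 mol
n(B) = 4960 / 315.96 = 15.70 mol
n/ν for G = 5.120/1 = 5.120
n/ν for B = 15.70/2 = 7.850
Smallest n/ν is G → limiting reagent.
n(Q) = (1/1) × 5.120 = 5.120 mol
mass = 5.120 × 808.68 = 4140 g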